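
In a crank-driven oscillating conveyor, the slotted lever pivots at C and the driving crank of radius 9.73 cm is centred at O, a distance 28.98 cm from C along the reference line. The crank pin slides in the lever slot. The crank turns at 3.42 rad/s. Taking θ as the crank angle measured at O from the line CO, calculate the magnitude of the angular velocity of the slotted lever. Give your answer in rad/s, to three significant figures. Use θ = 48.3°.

0.737

ω = 3.42 rad/s
Crank pin A relative to C: A = (d + r cosθ, r sinθ); lever angle φ = atan2(r sinθ, d + r cosθ).
Differentiating tanφ: φ̇ = rω(d cosθ + r)/(d² + r² + 2dr cosθ).
d² + r² + 2dr cosθ = |CA|² = 0.130967 m²;  d cosθ + r = +0.29008 m.
|ω_lever| = |0.0973·3.42·+0.29008| / 0.130967 = 0.73706 rad/s.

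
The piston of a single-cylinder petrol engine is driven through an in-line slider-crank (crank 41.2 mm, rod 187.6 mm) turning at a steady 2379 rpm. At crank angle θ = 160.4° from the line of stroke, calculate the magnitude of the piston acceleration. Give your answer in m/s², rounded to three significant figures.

1970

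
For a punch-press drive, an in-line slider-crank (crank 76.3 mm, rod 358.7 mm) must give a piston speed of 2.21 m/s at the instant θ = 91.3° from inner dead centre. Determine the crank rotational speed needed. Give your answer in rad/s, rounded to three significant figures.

For an in-line slider-crank, |v_piston| = rω|sinθ|·[1 + r cosθ/√(L² − r² sin²θ)].
With r = 0.0763 m, L = 0.3587 m, θ = 91.3°: the bracketed kinematic factor |dx/dθ| = 0.075904 m.
ω = v/|dx/dθ| = 2.21/0.075904 = 29.116 rad/s.

29.1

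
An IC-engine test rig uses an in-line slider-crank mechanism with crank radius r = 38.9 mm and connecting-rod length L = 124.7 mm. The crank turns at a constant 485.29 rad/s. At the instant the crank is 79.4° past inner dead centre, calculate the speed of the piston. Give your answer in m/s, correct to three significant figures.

19.7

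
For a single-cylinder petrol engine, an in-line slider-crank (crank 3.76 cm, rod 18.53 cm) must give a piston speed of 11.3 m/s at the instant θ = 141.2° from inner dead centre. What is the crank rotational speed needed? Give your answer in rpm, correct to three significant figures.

5450

For an in-line slider-crank, |v_piston| = rω|sinθ|·[1 + r cosθ/√(L² − r² sin²θ)].
With r = 0.0376 m, L = 0.1853 m, θ = 141.2°: the bracketed kinematic factor |dx/dθ| = 0.019804 m.
ω = v/|dx/dθ| = 11.3/0.019804 = 570.59 rad/s.
N = 60ω/(2π) = 5448.7 rpm.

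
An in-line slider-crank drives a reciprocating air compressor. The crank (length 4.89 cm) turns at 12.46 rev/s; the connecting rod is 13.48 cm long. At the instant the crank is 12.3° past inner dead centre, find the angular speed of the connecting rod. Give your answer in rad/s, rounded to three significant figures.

27.8

ω = 78.29 rad/s (converted from 12.46 rev/s).
The rod makes angle φ with the slider axis where L sinφ = r sinθ; differentiating, L cosφ·φ̇ = r ω cosθ.
L cosφ = √(L² − r² sin²θ) = 0.1344 m.
|ω_rod| = r ω |cosθ| / √(L² − r² sin²θ) = 0.0489·78.29·0.97705/0.1344 = 27.831 rad/s.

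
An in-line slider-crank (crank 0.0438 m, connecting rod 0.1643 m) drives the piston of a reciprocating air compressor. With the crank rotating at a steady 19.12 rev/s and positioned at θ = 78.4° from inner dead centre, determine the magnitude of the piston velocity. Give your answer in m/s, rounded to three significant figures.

ω = 2π·19.1 = 120.1 rad/s
For an in-line slider-crank, x = r cosθ + √(L² − r² sin²θ), so v = −rω sinθ·[1 + r cosθ/√(L² − r² sin²θ)].
With r = 0.0438 m, L = 0.1643 m, θ = 78.4°: √(L² − r² sin²θ) = 0.1586 m.
v = −0.0438·120.1·0.97958·[1 + 0.0438·0.20108/0.1586] = -5.4407 m/s.
|v| = 5.4407 m/s.

5.44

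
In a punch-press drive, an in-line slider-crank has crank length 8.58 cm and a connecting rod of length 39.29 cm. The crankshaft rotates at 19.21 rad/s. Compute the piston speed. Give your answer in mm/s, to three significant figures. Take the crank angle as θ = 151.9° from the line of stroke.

626

ω = 19.21 rad/s
For an in-line slider-crank, x = r cosθ + √(L² − r² sin²θ), so v = −rω sinθ·[1 + r cosθ/√(L² − r² sin²θ)].
With r = 0.0858 m, L = 0.3929 m, θ = 151.9°: √(L² − r² sin²θ) = 0.39082 m.
v = −0.0858·19.21·0.47101·[1 + 0.0858·-0.88213/0.39082] = -0.62598 m/s.
|v| = 0.62598 m/s = 625.98 mm/s.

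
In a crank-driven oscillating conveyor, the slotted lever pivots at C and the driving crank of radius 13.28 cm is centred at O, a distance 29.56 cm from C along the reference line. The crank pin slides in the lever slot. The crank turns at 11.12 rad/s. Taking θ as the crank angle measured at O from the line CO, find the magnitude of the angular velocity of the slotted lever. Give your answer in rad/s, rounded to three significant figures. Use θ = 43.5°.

ω = 11.12 rad/s
Crank pin A relative to C: A = (d + r cosθ, r sinθ); lever angle φ = atan2(r sinθ, d + r cosθ).
Differentiating tanφ: φ̇ = rω(d cosθ + r)/(d² + r² + 2dr cosθ).
d² + r² + 2dr cosθ = |CA|² = 0.161965 m²;  d cosθ + r = +0.34722 m.
|ω_lever| = |0.1328·11.12·+0.34722| / 0.161965 = 3.1658 rad/s.

3.17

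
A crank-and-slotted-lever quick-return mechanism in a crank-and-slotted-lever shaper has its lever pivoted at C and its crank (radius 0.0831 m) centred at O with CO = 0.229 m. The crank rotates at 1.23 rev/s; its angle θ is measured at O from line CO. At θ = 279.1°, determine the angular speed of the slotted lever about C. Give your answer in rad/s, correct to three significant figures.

ω = 7.728 rad/s (from 1.23 rev/s).
Crank pin A relative to C: A = (d + r cosθ, r sinθ); lever angle φ = atan2(r sinθ, d + r cosθ).
Differentiating tanφ: φ̇ = rω(d cosθ + r)/(d² + r² + 2dr cosθ).
d² + r² + 2dr cosθ = |CA|² = 0.0653661 m²;  d cosθ + r = +0.11932 m.
|ω_lever| = |0.0831·7.728·+0.11932| / 0.0653661 = 1.1723 rad/s.

1.17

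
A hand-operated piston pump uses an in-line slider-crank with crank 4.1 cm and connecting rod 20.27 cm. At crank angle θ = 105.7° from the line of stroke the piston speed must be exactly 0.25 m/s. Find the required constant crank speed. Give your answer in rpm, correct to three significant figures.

For an in-line slider-crank, |v_piston| = rω|sinθ|·[1 + r cosθ/√(L² − r² sin²θ)].
With r = 0.041 m, L = 0.2027 m, θ = 105.7°: the bracketed kinematic factor |dx/dθ| = 0.037268 m.
ω = v/|dx/dθ| = 0.25/0.037268 = 6.7082 rad/s.
N = 60ω/(2π) = 64.059 rpm.

64.1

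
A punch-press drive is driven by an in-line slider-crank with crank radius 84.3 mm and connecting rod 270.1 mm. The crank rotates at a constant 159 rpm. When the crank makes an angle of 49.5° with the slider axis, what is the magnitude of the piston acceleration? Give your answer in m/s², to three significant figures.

ω = 2π·159/60 = 16.65 rad/s
x(θ) = r cosθ + √(L² − r² sin²θ); with ω constant, a = ω²·d²x/dθ².
d²x/dθ² = −r cosθ − r²(cos2θ)/√u − r⁴ sin²2θ/(4u^{3/2}),  u = L² − r² sin²θ = 0.0688449 m².
Substituting r = 0.0843 m, L = 0.2701 m, θ = 49.5°: d²x/dθ² = -0.051193 m.
a = ω²·d²x/dθ² = (16.65)²·(-0.051193) = -14.193 m/s²;  |a| = 14.193 m/s².

14.2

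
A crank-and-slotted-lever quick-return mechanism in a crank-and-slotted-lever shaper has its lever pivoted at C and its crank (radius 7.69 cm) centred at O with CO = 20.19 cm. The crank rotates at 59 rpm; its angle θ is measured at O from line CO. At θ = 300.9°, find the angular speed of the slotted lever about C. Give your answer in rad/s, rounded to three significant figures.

1.37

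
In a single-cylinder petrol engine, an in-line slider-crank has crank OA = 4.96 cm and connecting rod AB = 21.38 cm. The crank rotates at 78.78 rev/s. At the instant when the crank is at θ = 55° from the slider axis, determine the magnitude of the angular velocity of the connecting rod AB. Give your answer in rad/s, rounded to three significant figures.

ω = 495 rad/s (converted from 78.78 rev/s).
The rod makes angle φ with the slider axis where L sinφ = r sinθ; differentiating, L cosφ·φ̇ = r ω cosθ.
L cosφ = √(L² − r² sin²θ) = 0.2099 m.
|ω_rod| = r ω |cosθ| / √(L² − r² sin²θ) = 0.0496·495·0.57358/0.2099 = 67.089 rad/s.

67.1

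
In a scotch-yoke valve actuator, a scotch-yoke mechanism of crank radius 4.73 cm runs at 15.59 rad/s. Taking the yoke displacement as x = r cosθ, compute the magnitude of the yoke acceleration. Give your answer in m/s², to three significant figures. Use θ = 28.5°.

ω = 15.59 rad/s
x = r cosθ ⇒ ẍ = −rω² cosθ (ω constant).
|a| = rω²|cosθ| = 0.0473·(15.59)²·|cos 28.5°| = 10.103 m/s².

10.1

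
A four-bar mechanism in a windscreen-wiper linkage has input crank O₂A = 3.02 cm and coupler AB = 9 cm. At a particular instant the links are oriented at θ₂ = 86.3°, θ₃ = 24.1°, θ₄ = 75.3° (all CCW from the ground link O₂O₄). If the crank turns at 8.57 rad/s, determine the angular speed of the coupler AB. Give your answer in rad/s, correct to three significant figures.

ω₂ = 8.57 rad/s
Differentiating the loop-closure r₂e^{iθ₂}+r₃e^{iθ₃}=r₁+r₄e^{iθ₄} gives r₂ω₂e^{iθ₂}+r₃ω₃e^{iθ₃}=r₄ω₄e^{iθ₄}.
Eliminating the other unknown: ω₃ = r₂ω₂ sin(θ₄−θ₂) / [r₃ sin(θ₃−θ₄)].
Numerator sine = -0.19081; denominator sine = -0.77934.
Result = 0.0302·8.57·(-0.19081) / (0.09·(-0.77934)) = +0.70407 rad/s; magnitude 0.70407 rad/s.

0.704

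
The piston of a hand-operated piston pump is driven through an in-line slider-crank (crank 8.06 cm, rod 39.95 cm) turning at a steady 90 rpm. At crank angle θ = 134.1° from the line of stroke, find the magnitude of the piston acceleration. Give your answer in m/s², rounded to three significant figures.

5.01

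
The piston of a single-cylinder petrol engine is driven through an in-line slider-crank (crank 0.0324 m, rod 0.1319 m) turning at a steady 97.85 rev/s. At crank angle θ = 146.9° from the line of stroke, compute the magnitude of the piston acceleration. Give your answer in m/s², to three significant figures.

9000

ω = 2π·97.8 = 614.8 rad/s
x(θ) = r cosθ + √(L² − r² sin²θ); with ω constant, a = ω²·d²x/dθ².
d²x/dθ² = −r cosθ − r²(cos2θ)/√u − r⁴ sin²2θ/(4u^{3/2}),  u = L² − r² sin²θ = 0.0170845 m².
Substituting r = 0.0324 m, L = 0.1319 m, θ = 146.9°: d²x/dθ² = +0.023798 m.
a = ω²·d²x/dθ² = (614.8)²·(+0.023798) = +8995.4 m/s²;  |a| = 8995.4 m/s².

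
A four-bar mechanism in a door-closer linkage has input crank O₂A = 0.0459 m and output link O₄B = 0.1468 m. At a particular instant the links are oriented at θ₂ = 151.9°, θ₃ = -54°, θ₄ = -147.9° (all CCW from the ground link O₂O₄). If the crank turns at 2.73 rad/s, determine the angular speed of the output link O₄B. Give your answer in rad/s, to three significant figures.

0.374

ω₂ = 2.73 rad/s
Differentiating the loop-closure r₂e^{iθ₂}+r₃e^{iθ₃}=r₁+r₄e^{iθ₄} gives r₂ω₂e^{iθ₂}+r₃ω₃e^{iθ₃}=r₄ω₄e^{iθ₄}.
Eliminating the other unknown: ω₄ = r₂ω₂ sin(θ₂−θ₃) / [r₄ sin(θ₄−θ₃)].
Numerator sine = -0.43680; denominator sine = -0.99768.
Result = 0.0459·2.73·(-0.43680) / (0.1468·(-0.99768)) = +0.37372 rad/s; magnitude 0.37372 rad/s.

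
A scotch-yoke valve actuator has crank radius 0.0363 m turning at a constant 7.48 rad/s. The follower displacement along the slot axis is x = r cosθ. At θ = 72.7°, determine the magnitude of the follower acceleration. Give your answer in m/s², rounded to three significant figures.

0.604

ω = 7.48 rad/s
x = r cosθ ⇒ ẍ = −rω² cosθ (ω constant).
|a| = rω²|cosθ| = 0.0363·(7.48)²·|cos 72.7°| = 0.60397 m/s².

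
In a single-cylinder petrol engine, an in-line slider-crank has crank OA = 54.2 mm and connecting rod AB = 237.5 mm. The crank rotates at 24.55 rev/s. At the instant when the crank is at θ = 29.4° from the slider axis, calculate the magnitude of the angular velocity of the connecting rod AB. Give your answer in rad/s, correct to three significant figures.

30.9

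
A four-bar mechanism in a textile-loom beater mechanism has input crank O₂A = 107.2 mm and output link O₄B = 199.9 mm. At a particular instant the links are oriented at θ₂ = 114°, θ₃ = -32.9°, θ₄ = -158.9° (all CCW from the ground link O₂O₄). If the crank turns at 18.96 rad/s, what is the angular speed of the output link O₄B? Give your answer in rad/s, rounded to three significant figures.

ω₂ = 18.96 rad/s
Differentiating the loop-closure r₂e^{iθ₂}+r₃e^{iθ₃}=r₁+r₄e^{iθ₄} gives r₂ω₂e^{iθ₂}+r₃ω₃e^{iθ₃}=r₄ω₄e^{iθ₄}.
Eliminating the other unknown: ω₄ = r₂ω₂ sin(θ₂−θ₃) / [r₄ sin(θ₄−θ₃)].
Numerator sine = +0.54610; denominator sine = -0.80902.
Result = 0.1072·18.96·(+0.54610) / (0.1999·(-0.80902)) = -6.8634 rad/s; magnitude 6.8634 rad/s.

6.86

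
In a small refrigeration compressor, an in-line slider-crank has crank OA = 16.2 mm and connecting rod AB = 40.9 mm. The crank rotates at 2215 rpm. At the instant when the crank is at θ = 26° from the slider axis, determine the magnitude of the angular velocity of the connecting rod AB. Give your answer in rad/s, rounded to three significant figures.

83.8

ω = 232 rad/s (converted from 2215 rpm).
The rod makes angle φ with the slider axis where L sinφ = r sinθ; differentiating, L cosφ·φ̇ = r ω cosθ.
L cosφ = √(L² − r² sin²θ) = 0.040279 m.
|ω_rod| = r ω |cosθ| / √(L² − r² sin²θ) = 0.0162·232·0.89879/0.040279 = 83.85 rad/s.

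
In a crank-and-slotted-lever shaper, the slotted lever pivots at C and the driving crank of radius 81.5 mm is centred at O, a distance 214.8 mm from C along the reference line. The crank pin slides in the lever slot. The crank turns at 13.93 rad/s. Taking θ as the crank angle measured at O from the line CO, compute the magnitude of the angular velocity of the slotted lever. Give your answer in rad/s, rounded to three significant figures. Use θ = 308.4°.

ω = 13.93 rad/s
Crank pin A relative to C: A = (d + r cosθ, r sinθ); lever angle φ = atan2(r sinθ, d + r cosθ).
Differentiating tanφ: φ̇ = rω(d cosθ + r)/(d² + r² + 2dr cosθ).
d² + r² + 2dr cosθ = |CA|² = 0.0745292 m²;  d cosθ + r = +0.21492 m.
|ω_lever| = |0.0815·13.93·+0.21492| / 0.0745292 = 3.2739 rad/s.

3.27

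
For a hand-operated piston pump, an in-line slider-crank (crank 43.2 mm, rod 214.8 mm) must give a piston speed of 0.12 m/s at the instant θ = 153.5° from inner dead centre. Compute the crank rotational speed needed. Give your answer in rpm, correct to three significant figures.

For an in-line slider-crank, |v_piston| = rω|sinθ|·[1 + r cosθ/√(L² − r² sin²θ)].
With r = 0.0432 m, L = 0.2148 m, θ = 153.5°: the bracketed kinematic factor |dx/dθ| = 0.015792 m.
ω = v/|dx/dθ| = 0.12/0.015792 = 7.5986 rad/s.
N = 60ω/(2π) = 72.562 rpm.

72.6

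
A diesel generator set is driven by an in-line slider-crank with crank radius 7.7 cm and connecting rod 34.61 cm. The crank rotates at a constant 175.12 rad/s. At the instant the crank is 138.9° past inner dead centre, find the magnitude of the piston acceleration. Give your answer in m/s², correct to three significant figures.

1700

ω = 175.1 rad/s
x(θ) = r cosθ + √(L² − r² sin²θ); with ω constant, a = ω²·d²x/dθ².
d²x/dθ² = −r cosθ − r²(cos2θ)/√u − r⁴ sin²2θ/(4u^{3/2}),  u = L² − r² sin²θ = 0.117223 m².
Substituting r = 0.077 m, L = 0.3461 m, θ = 138.9°: d²x/dθ² = +0.055459 m.
a = ω²·d²x/dθ² = (175.1)²·(+0.055459) = +1700.8 m/s²;  |a| = 1700.8 m/s².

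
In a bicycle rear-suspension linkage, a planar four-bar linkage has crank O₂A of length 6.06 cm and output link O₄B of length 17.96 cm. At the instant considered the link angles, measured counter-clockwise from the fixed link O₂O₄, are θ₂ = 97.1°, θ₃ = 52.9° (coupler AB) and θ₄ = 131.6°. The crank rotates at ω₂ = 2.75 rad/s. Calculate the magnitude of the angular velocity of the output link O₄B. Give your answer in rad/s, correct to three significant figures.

0.660

ω₂ = 2.75 rad/s
Differentiating the loop-closure r₂e^{iθ₂}+r₃e^{iθ₃}=r₁+r₄e^{iθ₄} gives r₂ω₂e^{iθ₂}+r₃ω₃e^{iθ₃}=r₄ω₄e^{iθ₄}.
Eliminating the other unknown: ω₄ = r₂ω₂ sin(θ₂−θ₃) / [r₄ sin(θ₄−θ₃)].
Numerator sine = +0.69717; denominator sine = +0.98061.
Result = 0.0606·2.75·(+0.69717) / (0.1796·(+0.98061)) = +0.65968 rad/s; magnitude 0.65968 rad/s.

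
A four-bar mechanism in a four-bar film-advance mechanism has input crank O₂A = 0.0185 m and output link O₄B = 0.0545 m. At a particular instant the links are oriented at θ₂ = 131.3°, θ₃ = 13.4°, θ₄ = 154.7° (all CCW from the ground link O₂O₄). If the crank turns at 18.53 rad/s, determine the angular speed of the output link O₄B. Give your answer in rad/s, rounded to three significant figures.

ω₂ = 18.53 rad/s
Differentiating the loop-closure r₂e^{iθ₂}+r₃e^{iθ₃}=r₁+r₄e^{iθ₄} gives r₂ω₂e^{iθ₂}+r₃ω₃e^{iθ₃}=r₄ω₄e^{iθ₄}.
Eliminating the other unknown: ω₄ = r₂ω₂ sin(θ₂−θ₃) / [r₄ sin(θ₄−θ₃)].
Numerator sine = +0.88377; denominator sine = +0.62524.
Result = 0.0185·18.53·(+0.88377) / (0.0545·(+0.62524)) = +8.8908 rad/s; magnitude 8.8908 rad/s.

8.89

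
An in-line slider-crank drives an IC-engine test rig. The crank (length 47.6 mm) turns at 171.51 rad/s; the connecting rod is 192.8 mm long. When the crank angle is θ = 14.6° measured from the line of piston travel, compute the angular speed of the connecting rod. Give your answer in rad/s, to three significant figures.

41.1

ω = 171.5 rad/s
The rod makes angle φ with the slider axis where L sinφ = r sinθ; differentiating, L cosφ·φ̇ = r ω cosθ.
L cosφ = √(L² − r² sin²θ) = 0.19243 m.
|ω_rod| = r ω |cosθ| / √(L² − r² sin²θ) = 0.0476·171.5·0.96771/0.19243 = 41.056 rad/s.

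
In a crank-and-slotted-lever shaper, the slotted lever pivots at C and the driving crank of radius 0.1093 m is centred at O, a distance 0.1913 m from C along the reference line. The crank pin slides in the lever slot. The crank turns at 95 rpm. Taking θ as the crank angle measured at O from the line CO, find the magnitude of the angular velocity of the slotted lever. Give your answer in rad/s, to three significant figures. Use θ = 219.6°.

ω = 9.948 rad/s (from 95 rpm).
Crank pin A relative to C: A = (d + r cosθ, r sinθ); lever angle φ = atan2(r sinθ, d + r cosθ).
Differentiating tanφ: φ̇ = rω(d cosθ + r)/(d² + r² + 2dr cosθ).
d² + r² + 2dr cosθ = |CA|² = 0.0163207 m²;  d cosθ + r = -0.038099 m.
|ω_lever| = |0.1093·9.948·-0.038099| / 0.0163207 = 2.5383 rad/s.

2.54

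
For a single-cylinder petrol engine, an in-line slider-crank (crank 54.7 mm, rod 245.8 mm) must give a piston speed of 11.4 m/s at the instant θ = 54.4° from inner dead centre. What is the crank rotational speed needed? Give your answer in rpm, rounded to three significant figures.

2160

For an in-line slider-crank, |v_piston| = rω|sinθ|·[1 + r cosθ/√(L² − r² sin²θ)].
With r = 0.0547 m, L = 0.2458 m, θ = 54.4°: the bracketed kinematic factor |dx/dθ| = 0.050335 m.
ω = v/|dx/dθ| = 11.4/0.050335 = 226.48 rad/s.
N = 60ω/(2π) = 2162.7 rpm.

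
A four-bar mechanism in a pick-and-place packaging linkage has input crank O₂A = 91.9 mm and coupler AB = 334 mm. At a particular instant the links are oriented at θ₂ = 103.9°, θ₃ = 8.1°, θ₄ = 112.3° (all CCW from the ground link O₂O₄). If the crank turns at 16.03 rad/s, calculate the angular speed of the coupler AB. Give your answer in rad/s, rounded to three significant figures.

ω₂ = 16.03 rad/s
Differentiating the loop-closure r₂e^{iθ₂}+r₃e^{iθ₃}=r₁+r₄e^{iθ₄} gives r₂ω₂e^{iθ₂}+r₃ω₃e^{iθ₃}=r₄ω₄e^{iθ₄}.
Eliminating the other unknown: ω₃ = r₂ω₂ sin(θ₄−θ₂) / [r₃ sin(θ₃−θ₄)].
Numerator sine = +0.14608; denominator sine = -0.96945.
Result = 0.0919·16.03·(+0.14608) / (0.334·(-0.96945)) = -0.66463 rad/s; magnitude 0.66463 rad/s.

0.665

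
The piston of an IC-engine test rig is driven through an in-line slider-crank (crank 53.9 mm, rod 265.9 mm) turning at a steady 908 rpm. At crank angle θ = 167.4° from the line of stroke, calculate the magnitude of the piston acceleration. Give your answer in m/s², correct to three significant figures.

386

ω = 2π·908/60 = 95.09 rad/s
x(θ) = r cosθ + √(L² − r² sin²θ); with ω constant, a = ω²·d²x/dθ².
d²x/dθ² = −r cosθ − r²(cos2θ)/√u − r⁴ sin²2θ/(4u^{3/2}),  u = L² − r² sin²θ = 0.0705646 m².
Substituting r = 0.0539 m, L = 0.2659 m, θ = 167.4°: d²x/dθ² = +0.042686 m.
a = ω²·d²x/dθ² = (95.09)²·(+0.042686) = +385.93 m/s²;  |a| = 385.93 m/s².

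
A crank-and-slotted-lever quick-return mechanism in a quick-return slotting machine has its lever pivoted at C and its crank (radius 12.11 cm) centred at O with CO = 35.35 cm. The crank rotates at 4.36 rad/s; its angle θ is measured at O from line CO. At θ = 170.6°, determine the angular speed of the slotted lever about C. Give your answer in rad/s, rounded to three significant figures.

2.18

ω = 4.36 rad/s
Crank pin A relative to C: A = (d + r cosθ, r sinθ); lever angle φ = atan2(r sinθ, d + r cosθ).
Differentiating tanφ: φ̇ = rω(d cosθ + r)/(d² + r² + 2dr cosθ).
d² + r² + 2dr cosθ = |CA|² = 0.0551594 m²;  d cosθ + r = -0.22765 m.
|ω_lever| = |0.1211·4.36·-0.22765| / 0.0551594 = 2.1791 rad/s.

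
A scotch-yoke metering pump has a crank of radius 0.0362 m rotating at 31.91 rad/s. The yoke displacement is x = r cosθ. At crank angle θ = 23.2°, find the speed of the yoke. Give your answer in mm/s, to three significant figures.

ω = 31.91 rad/s
x = r cosθ ⇒ ẋ = −rω sinθ.
|v| = rω|sinθ| = 0.0362·31.91·|sin 23.2°| = 0.45506 m/s = 455.06 mm/s.

455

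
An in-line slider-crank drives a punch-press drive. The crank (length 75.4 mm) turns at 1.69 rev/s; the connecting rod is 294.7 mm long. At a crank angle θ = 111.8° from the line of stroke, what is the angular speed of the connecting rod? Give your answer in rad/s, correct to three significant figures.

ω = 10.62 rad/s (converted from 1.69 rev/s).
The rod makes angle φ with the slider axis where L sinφ = r sinθ; differentiating, L cosφ·φ̇ = r ω cosθ.
L cosφ = √(L² − r² sin²θ) = 0.28626 m.
|ω_rod| = r ω |cosθ| / √(L² − r² sin²θ) = 0.0754·10.62·0.37137/0.28626 = 1.0387 rad/s.

1.04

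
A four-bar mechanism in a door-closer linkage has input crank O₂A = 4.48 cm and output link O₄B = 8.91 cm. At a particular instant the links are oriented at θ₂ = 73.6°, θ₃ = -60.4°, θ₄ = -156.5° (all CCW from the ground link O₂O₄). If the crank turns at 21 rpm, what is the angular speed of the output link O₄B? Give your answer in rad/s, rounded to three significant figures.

ω₂ = 2.199 rad/s (from 21 rpm).
Differentiating the loop-closure r₂e^{iθ₂}+r₃e^{iθ₃}=r₁+r₄e^{iθ₄} gives r₂ω₂e^{iθ₂}+r₃ω₃e^{iθ₃}=r₄ω₄e^{iθ₄}.
Eliminating the other unknown: ω₄ = r₂ω₂ sin(θ₂−θ₃) / [r₄ sin(θ₄−θ₃)].
Numerator sine = +0.71934; denominator sine = -0.99434.
Result = 0.0448·2.199·(+0.71934) / (0.0891·(-0.99434)) = -0.79992 rad/s; magnitude 0.79992 rad/s.

0.800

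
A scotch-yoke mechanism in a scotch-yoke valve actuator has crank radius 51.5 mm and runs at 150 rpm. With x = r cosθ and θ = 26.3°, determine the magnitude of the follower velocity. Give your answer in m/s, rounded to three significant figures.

ω = 15.71 rad/s (from 150 rpm).
x = r cosθ ⇒ ẋ = −rω sinθ.
|v| = rω|sinθ| = 0.0515·15.71·|sin 26.3°| = 0.35843 m/s.

0.358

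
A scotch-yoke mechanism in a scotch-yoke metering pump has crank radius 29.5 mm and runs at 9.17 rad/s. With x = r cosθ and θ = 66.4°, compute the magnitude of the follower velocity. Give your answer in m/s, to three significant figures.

ω = 9.17 rad/s
x = r cosθ ⇒ ẋ = −rω sinθ.
|v| = rω|sinθ| = 0.0295·9.17·|sin 66.4°| = 0.24789 m/s.

0.248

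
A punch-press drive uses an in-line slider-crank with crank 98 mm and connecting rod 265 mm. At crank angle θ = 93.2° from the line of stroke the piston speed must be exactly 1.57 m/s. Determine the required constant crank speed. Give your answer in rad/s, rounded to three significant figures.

16.4

For an in-line slider-crank, |v_piston| = rω|sinθ|·[1 + r cosθ/√(L² − r² sin²θ)].
With r = 0.098 m, L = 0.265 m, θ = 93.2°: the bracketed kinematic factor |dx/dθ| = 0.095674 m.
ω = v/|dx/dθ| = 1.57/0.095674 = 16.41 rad/s.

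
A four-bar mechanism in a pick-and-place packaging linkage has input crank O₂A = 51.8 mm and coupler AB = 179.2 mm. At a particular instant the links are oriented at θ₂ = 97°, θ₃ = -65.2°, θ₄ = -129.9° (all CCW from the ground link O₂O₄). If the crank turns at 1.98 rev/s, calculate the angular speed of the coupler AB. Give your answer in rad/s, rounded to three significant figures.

2.90

ω₂ = 12.44 rad/s (from 1.98 rev/s).
Differentiating the loop-closure r₂e^{iθ₂}+r₃e^{iθ₃}=r₁+r₄e^{iθ₄} gives r₂ω₂e^{iθ₂}+r₃ω₃e^{iθ₃}=r₄ω₄e^{iθ₄}.
Eliminating the other unknown: ω₃ = r₂ω₂ sin(θ₄−θ₂) / [r₃ sin(θ₃−θ₄)].
Numerator sine = +0.73016; denominator sine = +0.90408.
Result = 0.0518·12.44·(+0.73016) / (0.1792·(+0.90408)) = +2.9043 rad/s; magnitude 2.9043 rad/s.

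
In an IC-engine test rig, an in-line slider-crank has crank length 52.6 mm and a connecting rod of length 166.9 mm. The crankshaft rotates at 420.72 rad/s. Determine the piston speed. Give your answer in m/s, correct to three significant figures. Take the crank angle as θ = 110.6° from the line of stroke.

18.3

ω = 420.7 rad/s
For an in-line slider-crank, x = r cosθ + √(L² − r² sin²θ), so v = −rω sinθ·[1 + r cosθ/√(L² − r² sin²θ)].
With r = 0.0526 m, L = 0.1669 m, θ = 110.6°: √(L² − r² sin²θ) = 0.15947 m.
v = −0.0526·420.7·0.93606·[1 + 0.0526·-0.35184/0.15947] = -18.311 m/s.
|v| = 18.311 m/s.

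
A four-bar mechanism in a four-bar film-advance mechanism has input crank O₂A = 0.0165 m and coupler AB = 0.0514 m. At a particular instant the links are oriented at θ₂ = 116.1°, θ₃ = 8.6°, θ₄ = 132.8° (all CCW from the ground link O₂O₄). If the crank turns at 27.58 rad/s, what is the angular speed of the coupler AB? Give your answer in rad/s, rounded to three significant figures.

3.08

ω₂ = 27.58 rad/s
Differentiating the loop-closure r₂e^{iθ₂}+r₃e^{iθ₃}=r₁+r₄e^{iθ₄} gives r₂ω₂e^{iθ₂}+r₃ω₃e^{iθ₃}=r₄ω₄e^{iθ₄}.
Eliminating the other unknown: ω₃ = r₂ω₂ sin(θ₄−θ₂) / [r₃ sin(θ₃−θ₄)].
Numerator sine = +0.28736; denominator sine = -0.82708.
Result = 0.0165·27.58·(+0.28736) / (0.0514·(-0.82708)) = -3.0761 rad/s; magnitude 3.0761 rad/s.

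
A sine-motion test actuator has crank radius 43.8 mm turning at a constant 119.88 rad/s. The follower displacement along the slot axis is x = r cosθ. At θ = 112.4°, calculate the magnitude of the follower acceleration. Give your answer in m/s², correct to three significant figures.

240

ω = 119.9 rad/s
x = r cosθ ⇒ ẍ = −rω² cosθ (ω constant).
|a| = rω²|cosθ| = 0.0438·(119.9)²·|cos 112.4°| = 239.87 m/s².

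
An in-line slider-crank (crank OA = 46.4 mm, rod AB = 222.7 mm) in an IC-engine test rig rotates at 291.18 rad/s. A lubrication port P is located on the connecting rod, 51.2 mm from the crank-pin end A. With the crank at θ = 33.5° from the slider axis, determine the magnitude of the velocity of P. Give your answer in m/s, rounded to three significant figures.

ω = 291.2 rad/s.  Crank-pin speed |V_A| = rω = 13.511 m/s, perpendicular to OA.
Rod angle: sinφ = −(r/L) sinθ ⇒ φ = -6.603°; ω_rod = −rω cosθ/√(L²−r²sin²θ) = -50.928 rad/s.
V_P = V_A + ω_rod × AP, with AP = 0.0512 m along the rod.
Components: V_Px = −rω sinθ − a·ω_rod·sinφ = -7.7569 m/s;  V_Py = rω cosθ + a·ω_rod·cosφ = +8.6762 m/s.
|V_P| = √(V_Px² + V_Py²) = 11.638 m/s.

11.6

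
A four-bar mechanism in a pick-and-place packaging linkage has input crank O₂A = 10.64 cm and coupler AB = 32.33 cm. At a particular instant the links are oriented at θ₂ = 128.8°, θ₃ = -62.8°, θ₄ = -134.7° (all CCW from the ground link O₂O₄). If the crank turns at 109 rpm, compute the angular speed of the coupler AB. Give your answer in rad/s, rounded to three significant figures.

ω₂ = 11.41 rad/s (from 109 rpm).
Differentiating the loop-closure r₂e^{iθ₂}+r₃e^{iθ₃}=r₁+r₄e^{iθ₄} gives r₂ω₂e^{iθ₂}+r₃ω₃e^{iθ₃}=r₄ω₄e^{iθ₄}.
Eliminating the other unknown: ω₃ = r₂ω₂ sin(θ₄−θ₂) / [r₃ sin(θ₃−θ₄)].
Numerator sine = +0.99357; denominator sine = +0.95052.
Result = 0.1064·11.41·(+0.99357) / (0.3233·(+0.95052)) = +3.9267 rad/s; magnitude 3.9267 rad/s.

3.93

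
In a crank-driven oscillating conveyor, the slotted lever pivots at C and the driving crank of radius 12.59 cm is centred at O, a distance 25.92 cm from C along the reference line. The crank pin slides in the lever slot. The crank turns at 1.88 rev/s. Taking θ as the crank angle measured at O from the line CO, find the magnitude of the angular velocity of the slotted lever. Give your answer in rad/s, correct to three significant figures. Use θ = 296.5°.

ω = 11.81 rad/s (from 1.88 rev/s).
Crank pin A relative to C: A = (d + r cosθ, r sinθ); lever angle φ = atan2(r sinθ, d + r cosθ).
Differentiating tanφ: φ̇ = rω(d cosθ + r)/(d² + r² + 2dr cosθ).
d² + r² + 2dr cosθ = |CA|² = 0.112157 m²;  d cosθ + r = +0.24155 m.
|ω_lever| = |0.1259·11.81·+0.24155| / 0.112157 = 3.203 rad/s.

3.20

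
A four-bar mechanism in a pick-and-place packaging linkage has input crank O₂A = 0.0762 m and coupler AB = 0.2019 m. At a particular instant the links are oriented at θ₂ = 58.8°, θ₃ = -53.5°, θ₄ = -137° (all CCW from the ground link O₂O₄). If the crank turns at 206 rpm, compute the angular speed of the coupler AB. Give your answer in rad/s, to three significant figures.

2.23

ω₂ = 21.57 rad/s (from 206 rpm).
Differentiating the loop-closure r₂e^{iθ₂}+r₃e^{iθ₃}=r₁+r₄e^{iθ₄} gives r₂ω₂e^{iθ₂}+r₃ω₃e^{iθ₃}=r₄ω₄e^{iθ₄}.
Eliminating the other unknown: ω₃ = r₂ω₂ sin(θ₄−θ₂) / [r₃ sin(θ₃−θ₄)].
Numerator sine = +0.27228; denominator sine = +0.99357.
Result = 0.0762·21.57·(+0.27228) / (0.2019·(+0.99357)) = +2.2312 rad/s; magnitude 2.2312 rad/s.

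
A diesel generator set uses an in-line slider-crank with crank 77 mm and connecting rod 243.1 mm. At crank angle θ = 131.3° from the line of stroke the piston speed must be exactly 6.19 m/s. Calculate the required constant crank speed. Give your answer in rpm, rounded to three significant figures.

1300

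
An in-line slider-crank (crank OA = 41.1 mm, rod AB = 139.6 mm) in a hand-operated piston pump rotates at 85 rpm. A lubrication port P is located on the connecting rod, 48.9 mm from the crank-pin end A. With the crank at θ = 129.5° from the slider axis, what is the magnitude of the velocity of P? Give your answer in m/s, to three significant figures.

0.304

ω = 8.901 rad/s.  Crank-pin speed |V_A| = rω = 0.36584 m/s, perpendicular to OA.
Rod angle: sinφ = −(r/L) sinθ ⇒ φ = -13.131°; ω_rod = −rω cosθ/√(L²−r²sin²θ) = +1.7117 rad/s.
V_P = V_A + ω_rod × AP, with AP = 0.0489 m along the rod.
Components: V_Px = −rω sinθ − a·ω_rod·sinφ = -0.26328 m/s;  V_Py = rω cosθ + a·ω_rod·cosφ = -0.15119 m/s.
|V_P| = √(V_Px² + V_Py²) = 0.3036 m/s.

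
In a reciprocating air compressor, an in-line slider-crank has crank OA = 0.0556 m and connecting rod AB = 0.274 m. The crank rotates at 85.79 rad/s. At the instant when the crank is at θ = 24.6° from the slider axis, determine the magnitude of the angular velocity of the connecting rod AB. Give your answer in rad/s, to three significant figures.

15.9

ω = 85.79 rad/s
The rod makes angle φ with the slider axis where L sinφ = r sinθ; differentiating, L cosφ·φ̇ = r ω cosθ.
L cosφ = √(L² − r² sin²θ) = 0.27302 m.
|ω_rod| = r ω |cosθ| / √(L² − r² sin²θ) = 0.0556·85.79·0.90924/0.27302 = 15.885 rad/s.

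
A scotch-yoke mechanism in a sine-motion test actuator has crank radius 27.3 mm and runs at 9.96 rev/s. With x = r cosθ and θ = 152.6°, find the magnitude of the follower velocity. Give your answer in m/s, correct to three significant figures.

0.786

ω = 62.58 rad/s (from 9.96 rev/s).
x = r cosθ ⇒ ẋ = −rω sinθ.
|v| = rω|sinθ| = 0.0273·62.58·|sin 152.6°| = 0.78623 m/s.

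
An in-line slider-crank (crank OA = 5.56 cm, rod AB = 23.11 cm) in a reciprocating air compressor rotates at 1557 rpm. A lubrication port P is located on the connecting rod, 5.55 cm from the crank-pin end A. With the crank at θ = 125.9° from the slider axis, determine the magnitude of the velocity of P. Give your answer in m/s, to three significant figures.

ω = 163 rad/s.  Crank-pin speed |V_A| = rω = 9.0655 m/s, perpendicular to OA.
Rod angle: sinφ = −(r/L) sinθ ⇒ φ = -11.238°; ω_rod = −rω cosθ/√(L²−r²sin²θ) = +23.452 rad/s.
V_P = V_A + ω_rod × AP, with AP = 0.0555 m along the rod.
Components: V_Px = −rω sinθ − a·ω_rod·sinφ = -7.0898 m/s;  V_Py = rω cosθ + a·ω_rod·cosφ = -4.0392 m/s.
|V_P| = √(V_Px² + V_Py²) = 8.1596 m/s.

8.16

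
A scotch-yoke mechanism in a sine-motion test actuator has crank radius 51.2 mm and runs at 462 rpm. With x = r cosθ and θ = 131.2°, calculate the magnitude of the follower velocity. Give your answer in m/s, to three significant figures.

1.86

ω = 48.38 rad/s (from 462 rpm).
x = r cosθ ⇒ ẋ = −rω sinθ.
|v| = rω|sinθ| = 0.0512·48.38·|sin 131.2°| = 1.8638 m/s.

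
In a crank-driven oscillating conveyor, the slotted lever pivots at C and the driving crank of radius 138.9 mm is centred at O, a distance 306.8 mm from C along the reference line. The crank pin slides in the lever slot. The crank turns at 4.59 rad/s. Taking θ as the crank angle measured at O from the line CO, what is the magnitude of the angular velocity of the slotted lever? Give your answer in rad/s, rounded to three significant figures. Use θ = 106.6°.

ω = 4.59 rad/s
Crank pin A relative to C: A = (d + r cosθ, r sinθ); lever angle φ = atan2(r sinθ, d + r cosθ).
Differentiating tanφ: φ̇ = rω(d cosθ + r)/(d² + r² + 2dr cosθ).
d² + r² + 2dr cosθ = |CA|² = 0.0890705 m²;  d cosθ + r = +0.051251 m.
|ω_lever| = |0.1389·4.59·+0.051251| / 0.0890705 = 0.36684 rad/s.

0.367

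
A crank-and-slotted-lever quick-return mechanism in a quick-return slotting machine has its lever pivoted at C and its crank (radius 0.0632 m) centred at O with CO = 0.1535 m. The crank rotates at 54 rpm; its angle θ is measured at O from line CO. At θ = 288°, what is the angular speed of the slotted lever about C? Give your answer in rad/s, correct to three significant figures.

ω = 5.655 rad/s (from 54 rpm).
Crank pin A relative to C: A = (d + r cosθ, r sinθ); lever angle φ = atan2(r sinθ, d + r cosθ).
Differentiating tanφ: φ̇ = rω(d cosθ + r)/(d² + r² + 2dr cosθ).
d² + r² + 2dr cosθ = |CA|² = 0.0335522 m²;  d cosθ + r = +0.11063 m.
|ω_lever| = |0.0632·5.655·+0.11063| / 0.0335522 = 1.1784 rad/s.

1.18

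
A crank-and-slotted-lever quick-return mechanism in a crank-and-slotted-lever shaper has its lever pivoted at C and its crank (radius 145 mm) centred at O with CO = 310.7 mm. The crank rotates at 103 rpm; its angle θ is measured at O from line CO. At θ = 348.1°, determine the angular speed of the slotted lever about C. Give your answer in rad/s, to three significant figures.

3.41

ω = 10.79 rad/s (from 103 rpm).
Crank pin A relative to C: A = (d + r cosθ, r sinθ); lever angle φ = atan2(r sinθ, d + r cosθ).
Differentiating tanφ: φ̇ = rω(d cosθ + r)/(d² + r² + 2dr cosθ).
d² + r² + 2dr cosθ = |CA|² = 0.205726 m²;  d cosθ + r = +0.44902 m.
|ω_lever| = |0.145·10.79·+0.44902| / 0.205726 = 3.4136 rad/s.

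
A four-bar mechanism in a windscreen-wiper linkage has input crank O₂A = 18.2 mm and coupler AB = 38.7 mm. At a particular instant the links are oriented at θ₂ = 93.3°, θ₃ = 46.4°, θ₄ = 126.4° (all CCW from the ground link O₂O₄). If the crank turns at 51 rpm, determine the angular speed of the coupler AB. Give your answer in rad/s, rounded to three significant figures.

ω₂ = 5.341 rad/s (from 51 rpm).
Differentiating the loop-closure r₂e^{iθ₂}+r₃e^{iθ₃}=r₁+r₄e^{iθ₄} gives r₂ω₂e^{iθ₂}+r₃ω₃e^{iθ₃}=r₄ω₄e^{iθ₄}.
Eliminating the other unknown: ω₃ = r₂ω₂ sin(θ₄−θ₂) / [r₃ sin(θ₃−θ₄)].
Numerator sine = +0.54610; denominator sine = -0.98481.
Result = 0.0182·5.341·(+0.54610) / (0.0387·(-0.98481)) = -1.3928 rad/s; magnitude 1.3928 rad/s.

1.39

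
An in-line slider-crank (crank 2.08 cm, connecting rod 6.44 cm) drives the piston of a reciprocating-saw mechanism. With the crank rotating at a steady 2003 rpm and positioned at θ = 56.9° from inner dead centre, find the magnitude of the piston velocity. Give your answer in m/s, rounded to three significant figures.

4.32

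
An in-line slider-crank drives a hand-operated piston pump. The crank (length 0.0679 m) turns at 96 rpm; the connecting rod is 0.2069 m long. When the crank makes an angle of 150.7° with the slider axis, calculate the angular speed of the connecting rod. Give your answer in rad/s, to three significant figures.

2.91

ω = 10.05 rad/s (converted from 96 rpm).
The rod makes angle φ with the slider axis where L sinφ = r sinθ; differentiating, L cosφ·φ̇ = r ω cosθ.
L cosφ = √(L² − r² sin²θ) = 0.20421 m.
|ω_rod| = r ω |cosθ| / √(L² − r² sin²θ) = 0.0679·10.05·0.87207/0.20421 = 2.915 rad/s.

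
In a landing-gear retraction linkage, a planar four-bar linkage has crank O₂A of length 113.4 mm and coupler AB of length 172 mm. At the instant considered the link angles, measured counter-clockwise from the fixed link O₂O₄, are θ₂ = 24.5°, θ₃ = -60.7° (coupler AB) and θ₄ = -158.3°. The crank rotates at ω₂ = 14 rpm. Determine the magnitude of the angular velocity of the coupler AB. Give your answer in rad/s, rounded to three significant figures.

0.0476

ω₂ = 1.466 rad/s (from 14 rpm).
Differentiating the loop-closure r₂e^{iθ₂}+r₃e^{iθ₃}=r₁+r₄e^{iθ₄} gives r₂ω₂e^{iθ₂}+r₃ω₃e^{iθ₃}=r₄ω₄e^{iθ₄}.
Eliminating the other unknown: ω₃ = r₂ω₂ sin(θ₄−θ₂) / [r₃ sin(θ₃−θ₄)].
Numerator sine = +0.04885; denominator sine = +0.99122.
Result = 0.1134·1.466·(+0.04885) / (0.172·(+0.99122)) = +0.047636 rad/s; magnitude 0.047636 rad/s.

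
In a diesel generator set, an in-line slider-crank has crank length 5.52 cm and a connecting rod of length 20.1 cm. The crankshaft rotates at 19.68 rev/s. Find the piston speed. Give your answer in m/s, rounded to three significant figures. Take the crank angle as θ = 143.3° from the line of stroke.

ω = 2π·19.7 = 123.7 rad/s
For an in-line slider-crank, x = r cosθ + √(L² − r² sin²θ), so v = −rω sinθ·[1 + r cosθ/√(L² − r² sin²θ)].
With r = 0.0552 m, L = 0.201 m, θ = 143.3°: √(L² − r² sin²θ) = 0.19827 m.
v = −0.0552·123.7·0.59763·[1 + 0.0552·-0.80178/0.19827] = -3.1686 m/s.
|v| = 3.1686 m/s.

3.17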